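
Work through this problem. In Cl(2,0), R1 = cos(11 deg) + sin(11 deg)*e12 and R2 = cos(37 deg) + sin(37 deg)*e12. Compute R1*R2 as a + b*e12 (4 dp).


Same-plane rotors commute and their half-angles add:
R1*R2 = cos(a1 + a2) + sin(a1 + a2)*e12.
a1 + a2 = 11 + 37 = 48 deg
cos(48 deg) = 0.6691
sin(48 deg) = 0.7431
R1*R2 = 0.6691 + 0.7431*e12


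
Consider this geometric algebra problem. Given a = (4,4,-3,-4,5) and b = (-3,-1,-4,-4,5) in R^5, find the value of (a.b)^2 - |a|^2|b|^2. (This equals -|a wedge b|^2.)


a . b = 4*(-3) + 4*(-1) + (-3)*(-4) + (-4)*(-4) + 5*5
= -12 + (-4) + 12 + 16 + 25 = 37
|a|^2 = 4^2 + 4^2 + (-3)^2 + (-4)^2 + 5^2 = 82
|b|^2 = (-3)^2 + (-1)^2 + (-4)^2 + (-4)^2 + 5^2 = 67
(a.b)^2 = 37^2 = 1369
|a|^2 * |b|^2 = 82 * 67 = 5494
Result = 1369 - 5494 = -4125


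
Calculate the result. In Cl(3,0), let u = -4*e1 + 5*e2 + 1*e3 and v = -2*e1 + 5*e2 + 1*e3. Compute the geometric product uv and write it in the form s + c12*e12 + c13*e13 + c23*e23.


In Cl(3,0): e_i^2 = 1, e_ie_j = -e_je_i for i != j.
Scalar part = u . v = (-4)*(-2) + 5*5 + 1*1
= 8 + 25 + 1 = 34
e12 coeff = (-4)*5 - 5*(-2) = -20 - (-10) = -10
e13 coeff = (-4)*1 - 1*(-2) = -4 - (-2) = -2
e23 coeff = 5*1 - 1*5 = 5 - 5 = 0
uv = 34 - 10*e12 - 2*e13 + 0*e23


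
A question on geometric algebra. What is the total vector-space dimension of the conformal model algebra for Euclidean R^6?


The conformal model of R^6 uses Cl(7,1): the 6 Euclidean generators plus two extra orthogonal generators e+ (e+^2 = +1) and e- (e-^2 = -1), from which the null vectors e0, einf are built.
Number of generators m = 6 + 2 = 8.
dim Cl(p,q) = 2^m = 2^8 = 256


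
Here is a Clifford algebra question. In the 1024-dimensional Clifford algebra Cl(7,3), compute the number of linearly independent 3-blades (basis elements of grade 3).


Number of grade-k basis blades in Cl(p,q) with n = p + q is C(n, k).
n = 7 + 3 = 10
C(10, 3) = 10! / (3! * 7!)
= 3628800 / (6 * 5040)
= 120


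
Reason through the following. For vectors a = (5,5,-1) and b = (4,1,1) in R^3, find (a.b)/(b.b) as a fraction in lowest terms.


Projection coefficient = (a . b) / (b . b)
a . b = 5*4 + 5*1 + (-1)*1
= 20 + 5 + (-1) = 24
b . b = 4^2 + 1^2 + 1^2
= 16 + 1 + 1 = 18
Coefficient = 24/18
In lowest terms: 4/3


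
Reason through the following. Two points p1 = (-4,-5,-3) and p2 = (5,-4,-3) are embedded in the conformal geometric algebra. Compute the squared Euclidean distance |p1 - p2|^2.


p1 - p2 = (-9, -1, 0)
|p1 - p2|^2 = (-9)^2 + (-1)^2 + 0^2
= 81 + 1 + 0
= 82


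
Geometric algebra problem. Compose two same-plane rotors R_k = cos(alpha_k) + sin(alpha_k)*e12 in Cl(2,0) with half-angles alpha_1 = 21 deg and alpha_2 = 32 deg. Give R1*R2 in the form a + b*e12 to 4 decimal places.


Same-plane rotors commute and their half-angles add:
R1*R2 = cos(a1 + a2) + sin(a1 + a2)*e12.
a1 + a2 = 21 + 32 = 53 deg
cos(53 deg) = 0.6018
sin(53 deg) = 0.7986
R1*R2 = 0.6018 + 0.7986*e12


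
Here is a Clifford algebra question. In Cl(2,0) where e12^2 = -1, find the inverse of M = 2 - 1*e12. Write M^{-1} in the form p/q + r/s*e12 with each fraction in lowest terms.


M = 2 - 1*e12, where e12^2 = -1.
Since M commutes with its reverse ~M = a - b*e12, M * ~M = a^2 - b^2*e12^2 = a^2 + b^2.
So M^{-1} = ~M / (a^2 + b^2) = (a - b*e12)/(a^2 + b^2).
a^2 + b^2 = 4 + 1 = 5
Scalar part = 2/5 = 2/5
Bivector coeff = 1/5 = 1/5
M^{-1} = 2/5 + 1/5*e12


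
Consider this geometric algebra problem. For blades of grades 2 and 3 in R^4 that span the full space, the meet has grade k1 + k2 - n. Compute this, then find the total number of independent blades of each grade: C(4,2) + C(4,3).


Meet grade = grade(A) + grade(B) - n
= 2 + 3 - 4 = 1
C(4,2) = 6
C(4,3) = 4
dim_A + dim_B = 6 + 4 = 10


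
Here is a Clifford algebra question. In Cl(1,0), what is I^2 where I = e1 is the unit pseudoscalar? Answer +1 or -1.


The pseudoscalar I = e1...e_n (product of all n generators) of Cl(p,q) satisfies I^2 = (-1)^(q + n(n-1)/2).
p = 1, q = 0, n = p + q = 1
n(n-1)/2 = 1 * 0 / 2 = 0
Exponent = q + n(n-1)/2 = 0 + 0 = 0
I^2 = (-1)^0 = +1


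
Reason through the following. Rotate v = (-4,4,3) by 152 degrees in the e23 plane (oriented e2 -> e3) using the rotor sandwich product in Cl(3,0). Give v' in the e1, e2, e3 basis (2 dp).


Rotor R = cos(76deg) - sin(76deg)*e23
Rotation angle theta = 2 * 76 = 152 degrees in the e23 plane (e2 -> e3).
The component perpendicular to the plane (e1) is invariant: v'_1 = v1 = -4.00
cos(152deg) = -0.8829, sin(152deg) = 0.4695
v'_2 = v2*cos(theta) - v3*sin(theta) = 4*(-0.8829) - 3*0.4695 = -4.94
v'_3 = v2*sin(theta) + v3*cos(theta) = 4*0.4695 + 3*(-0.8829) = -0.77
v' = -4.00*e1 - 4.94*e2 - 0.77*e3


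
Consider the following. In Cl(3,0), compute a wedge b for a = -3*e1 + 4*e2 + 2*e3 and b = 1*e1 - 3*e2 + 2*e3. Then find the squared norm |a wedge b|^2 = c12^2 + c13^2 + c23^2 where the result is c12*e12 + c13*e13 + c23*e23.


a wedge b = (a1*b2 - a2*b1)*e12 + (a1*b3 - a3*b1)*e13 + (a2*b3 - a3*b2)*e23
e12 coeff: (-3)*(-3) - 4*1 = 9 - 4 = 5
e13 coeff: (-3)*2 - 2*1 = -6 - 2 = -8
e23 coeff: 4*2 - 2*(-3) = 8 - (-6) = 14
|a wedge b|^2 = 5^2 + (-8)^2 + 14^2
= 25 + 64 + 196
= 285


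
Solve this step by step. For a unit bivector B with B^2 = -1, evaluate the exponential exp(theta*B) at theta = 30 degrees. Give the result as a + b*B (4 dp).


For a unit bivector B with B^2 = -1, the exponential series gives
e^(theta*B) = cos(theta) + sin(theta)*B (the GA analogue of Euler's formula).
theta = 30 degrees = 0.523599 rad
cos(30 deg) = 0.8660
sin(30 deg) = 0.5000
exp(theta*B) = 0.8660 + 0.5000*B


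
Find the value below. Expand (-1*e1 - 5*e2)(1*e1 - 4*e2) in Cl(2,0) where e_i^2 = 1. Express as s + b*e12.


Expand: (-1*e1 - 5*e2)(1*e1 - 4*e2)
= (-1)*1*e1e1 + (-1)*(-4)*e1e2 + (-5)*1*e2e1 + (-5)*(-4)*e2e2
Using e1^2 = e2^2 = 1, e2e1 = -e1e2:
Scalar part s = (-1)*1 + (-5)*(-4) = -1 + 20 = 19
Bivector part b = (-1)*(-4) - (-5)*1 = 4 - (-5) = 9
uv = 19 + 9*e12


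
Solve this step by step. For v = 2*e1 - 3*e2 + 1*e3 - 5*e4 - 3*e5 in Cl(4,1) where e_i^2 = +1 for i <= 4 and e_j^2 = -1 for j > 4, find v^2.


v^2 = sum of c_i^2 * e_i^2
Positive signature terms (e_i^2 = +1): 2^2 + (-3)^2 + 1^2 + (-5)^2 = 39
Negative signature terms (e_j^2 = -1): (-3)^2 = 9
v^2 = 39 - 9 = 30


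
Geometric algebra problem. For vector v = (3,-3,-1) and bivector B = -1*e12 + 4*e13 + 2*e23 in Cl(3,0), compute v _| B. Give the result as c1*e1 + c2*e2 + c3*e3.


Left contraction v _| B = <vB>_1 (grade-1 part of the geometric product vB).
Using e1_|e12 = e2, e2_|e12 = -e1, e1_|e13 = e3, e3_|e13 = -e1, e2_|e23 = e3, e3_|e23 = -e2:
e1 coeff: -v2*b12 - v3*b13 = -(-3)*(-1) - (-1)*(4) = 1
e2 coeff: v1*b12 - v3*b23 = (3)*(-1) - (-1)*(2) = -1
e3 coeff: v1*b13 + v2*b23 = (3)*(4) + (-3)*(2) = 6
v _| B = 1*e1 - 1*e2 + 6*e3


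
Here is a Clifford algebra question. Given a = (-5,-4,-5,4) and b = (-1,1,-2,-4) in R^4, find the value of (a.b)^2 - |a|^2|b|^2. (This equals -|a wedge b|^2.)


a . b = (-5)*(-1) + (-4)*1 + (-5)*(-2) + 4*(-4)
= 5 + (-4) + 10 + (-16) = -5
|a|^2 = (-5)^2 + (-4)^2 + (-5)^2 + 4^2 = 82
|b|^2 = (-1)^2 + 1^2 + (-2)^2 + (-4)^2 = 22
(a.b)^2 = (-5)^2 = 25
|a|^2 * |b|^2 = 82 * 22 = 1804
Result = 25 - 1804 = -1779


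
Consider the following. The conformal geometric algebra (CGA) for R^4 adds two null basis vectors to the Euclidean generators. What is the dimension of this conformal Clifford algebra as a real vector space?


The conformal model of R^4 uses Cl(5,1): the 4 Euclidean generators plus two extra orthogonal generators e+ (e+^2 = +1) and e- (e-^2 = -1), from which the null vectors e0, einf are built.
Number of generators m = 4 + 2 = 6.
dim Cl(p,q) = 2^m = 2^6 = 64


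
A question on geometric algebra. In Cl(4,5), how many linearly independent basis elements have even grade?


Even subalgebra dimension = 2^(n-1)
n = 4 + 5 = 9
2^(9 - 1) = 2^8 = 256
Verification: sum of C(9,k) for even k = 1 + 36 + 126 + 84 + 9 = 256
Result = 256


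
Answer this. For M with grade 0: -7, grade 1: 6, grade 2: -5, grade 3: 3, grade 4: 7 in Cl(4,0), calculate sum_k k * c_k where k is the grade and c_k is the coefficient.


Grade-weighted sum = sum of grade_k * coefficient_k
0*(-7) = 0
1*6 = 6
2*(-5) = -10
3*3 = 9
4*7 = 28
Total = 0 + 6 + (-10) + 9 + 28 = 33


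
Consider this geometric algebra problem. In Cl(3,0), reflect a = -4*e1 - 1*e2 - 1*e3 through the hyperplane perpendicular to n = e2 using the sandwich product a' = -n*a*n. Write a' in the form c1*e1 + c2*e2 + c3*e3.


Reflection formula: a' = -n*a*n, with n = e2 (unit vector, n^2 = 1).
For reflection through hyperplane perp to e2:
The component along e2 flips sign, others stay.
a = (-4, -1, -1)
a' = (-4, 1, -1)
a' = -4*e1 + 1*e2 - 1*e3


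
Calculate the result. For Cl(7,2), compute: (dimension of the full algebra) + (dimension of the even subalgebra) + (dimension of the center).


n = 7 + 2 = 9
Total dim = 2^9 = 512
Even subalgebra dim = 2^8 = 256
n is odd, so center dim = 2
Sum = 512 + 256 + 2 = 770


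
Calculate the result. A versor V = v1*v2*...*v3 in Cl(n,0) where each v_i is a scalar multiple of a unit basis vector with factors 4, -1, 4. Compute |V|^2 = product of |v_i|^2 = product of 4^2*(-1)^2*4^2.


Each vector v_i has |v_i|^2 = s_i^2
Squared scales: 4^2 = 16, (-1)^2 = 1, 4^2 = 16
|V|^2 = 16 * 1 * 16
= 256


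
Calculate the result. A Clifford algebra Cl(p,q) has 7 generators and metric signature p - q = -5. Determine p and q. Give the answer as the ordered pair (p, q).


We need p + q = 7 and p - q = -5.
Adding: 2p = 7 + (-5) = 2, so p = 1.
Then q = 7 - 1 = 6.
(p, q) = (1, 6)


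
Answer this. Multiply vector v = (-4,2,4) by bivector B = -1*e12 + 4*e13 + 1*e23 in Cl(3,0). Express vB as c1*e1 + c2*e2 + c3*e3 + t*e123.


vB has grade-1 (vector) and grade-3 (trivector) parts: vB = (v _| B) + (v ^ B).
Vector part <vB>_1:
  e1: -v2*b12 - v3*b13 = -(2)*(-1) - (4)*(4) = -14
  e2: v1*b12 - v3*b23 = (-4)*(-1) - (4)*(1) = 0
  e3: v1*b13 + v2*b23 = (-4)*(4) + (2)*(1) = -14
Trivector part <vB>_3:
  e123: v1*b23 - v2*b13 + v3*b12 = (-4)*(1) - (2)*(4) + (4)*(-1) = -16
vB = -14*e1 + 0*e2 - 14*e3 - 16*e123


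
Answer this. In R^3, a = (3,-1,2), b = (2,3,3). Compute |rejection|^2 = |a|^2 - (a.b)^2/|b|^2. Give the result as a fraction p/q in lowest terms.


|a|^2 = 3^2 + (-1)^2 + 2^2 = 14
|b|^2 = 2^2 + 3^2 + 3^2 = 22
a . b = 3*2 + (-1)*3 + 2*3 = 9
(a.b)^2 = 9^2 = 81
|rej|^2 = 14 - 81/22
= (308 - 81)/22
= 227/22
In lowest terms: 227/22


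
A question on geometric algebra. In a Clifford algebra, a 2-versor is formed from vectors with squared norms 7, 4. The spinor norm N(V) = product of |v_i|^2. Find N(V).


Spinor norm N(V) = |v1|^2 * |v2|^2 * ... * |v2|^2
= 7 * 4
Running product: 7, 28
N(V) = 28


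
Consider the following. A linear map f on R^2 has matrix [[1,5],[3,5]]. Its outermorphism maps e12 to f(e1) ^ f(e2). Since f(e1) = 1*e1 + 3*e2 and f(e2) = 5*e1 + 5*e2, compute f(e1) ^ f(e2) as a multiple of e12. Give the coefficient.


The outermorphism of a linear map f sends e1^e2 to f(e1)^f(e2).
f(e1) = 1*e1 + 3*e2
f(e2) = 5*e1 + 5*e2
f(e1) ^ f(e2) = (1*e1 + 3*e2) ^ (5*e1 + 5*e2)
= 1*5*e12 + 3*5*e21
= (5 - 15)*e12
= -10*e12
Coefficient = -10


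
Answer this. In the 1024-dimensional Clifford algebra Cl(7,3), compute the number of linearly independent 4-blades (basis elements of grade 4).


Number of grade-k basis blades in Cl(p,q) with n = p + q is C(n, k).
n = 7 + 3 = 10
C(10, 4) = 10! / (4! * 6!)
= 3628800 / (24 * 720)
= 210


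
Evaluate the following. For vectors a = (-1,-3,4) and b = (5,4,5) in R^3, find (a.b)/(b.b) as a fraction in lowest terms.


Projection coefficient = (a . b) / (b . b)
a . b = (-1)*5 + (-3)*4 + 4*5
= -5 + (-12) + 20 = 3
b . b = 5^2 + 4^2 + 5^2
= 25 + 16 + 25 = 66
Coefficient = 3/66
In lowest terms: 1/22


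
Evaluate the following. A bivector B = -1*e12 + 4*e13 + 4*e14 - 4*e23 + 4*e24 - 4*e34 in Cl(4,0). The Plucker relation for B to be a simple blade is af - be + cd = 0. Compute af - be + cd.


Plucker relation: af - be + cd
a*f = (-1)*(-4) = 4
b*e = 4*4 = 16
c*d = 4*(-4) = -16
af - be + cd = 4 - 16 + (-16)
= -28


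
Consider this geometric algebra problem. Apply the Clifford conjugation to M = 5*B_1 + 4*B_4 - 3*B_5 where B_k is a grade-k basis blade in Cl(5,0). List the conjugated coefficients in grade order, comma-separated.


Clifford conjugate sign for grade k: (-1)^(k(k+1)/2)
Grade 1: (-1)^(1*2/2) = (-1)^1 = -1, coeff 5 -> -5
Grade 4: (-1)^(4*5/2) = (-1)^10 = 1, coeff 4 -> 4
Grade 5: (-1)^(5*6/2) = (-1)^15 = -1, coeff -3 -> 3
Conjugated coefficients: -5, 4, 3


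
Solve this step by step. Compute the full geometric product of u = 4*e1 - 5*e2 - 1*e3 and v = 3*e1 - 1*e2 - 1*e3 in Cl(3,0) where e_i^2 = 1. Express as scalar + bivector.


In Cl(3,0): e_i^2 = 1, e_ie_j = -e_je_i for i != j.
Scalar part = u . v = 4*3 + (-5)*(-1) + (-1)*(-1)
= 12 + 5 + 1 = 18
e12 coeff = 4*(-1) - (-5)*3 = -4 - (-15) = 11
e13 coeff = 4*(-1) - (-1)*3 = -4 - (-3) = -1
e23 coeff = (-5)*(-1) - (-1)*(-1) = 5 - 1 = 4
uv = 18 + 11*e12 - 1*e13 + 4*e23


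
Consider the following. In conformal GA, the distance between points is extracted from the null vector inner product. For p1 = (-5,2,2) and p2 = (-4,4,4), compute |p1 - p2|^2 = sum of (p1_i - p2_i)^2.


p1 - p2 = (-1, -2, -2)
|p1 - p2|^2 = (-1)^2 + (-2)^2 + (-2)^2
= 1 + 4 + 4
= 9


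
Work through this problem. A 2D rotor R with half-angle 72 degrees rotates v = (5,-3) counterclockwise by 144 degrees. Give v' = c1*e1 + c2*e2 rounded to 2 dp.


Rotor R = cos(72deg) - sin(72deg)*e12
Rotation angle theta = 2 * 72 = 144 degrees
v' = R*v*~R rotates v by theta.
cos(144deg) = -0.8090, sin(144deg) = 0.5878
v'_1 = 5*cos(144deg) - (-3)*sin(144deg)
= 5*(-0.8090) - (-3)*0.5878
= -2.28
v'_2 = 5*sin(144deg) + (-3)*cos(144deg)
= 5*0.5878 + (-3)*(-0.8090)
= 5.37
v' = -2.28*e1 + 5.37*e2


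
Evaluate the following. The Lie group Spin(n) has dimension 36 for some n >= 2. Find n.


dim Spin(n) = dim so(n) = n(n-1)/2.
Solve n(n-1)/2 = 36, i.e. n^2 - n - 72 = 0.
Discriminant = 1 + 8*36 = 289
n = (1 + sqrt(289))/2 = (1 + 17)/2 = 9


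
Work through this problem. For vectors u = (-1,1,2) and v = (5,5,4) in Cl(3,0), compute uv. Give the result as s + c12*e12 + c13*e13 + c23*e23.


In Cl(3,0): e_i^2 = 1, e_ie_j = -e_je_i for i != j.
Scalar part = u . v = (-1)*5 + 1*5 + 2*4
= -5 + 5 + 8 = 8
e12 coeff = (-1)*5 - 1*5 = -5 - 5 = -10
e13 coeff = (-1)*4 - 2*5 = -4 - 10 = -14
e23 coeff = 1*4 - 2*5 = 4 - 10 = -6
uv = 8 - 10*e12 - 14*e13 - 6*e23


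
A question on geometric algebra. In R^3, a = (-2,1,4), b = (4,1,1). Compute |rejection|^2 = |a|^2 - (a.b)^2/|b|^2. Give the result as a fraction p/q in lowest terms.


|a|^2 = (-2)^2 + 1^2 + 4^2 = 21
|b|^2 = 4^2 + 1^2 + 1^2 = 18
a . b = (-2)*4 + 1*1 + 4*1 = -3
(a.b)^2 = (-3)^2 = 9
|rej|^2 = 21 - 9/18
= (378 - 9)/18
= 369/18
In lowest terms: 41/2


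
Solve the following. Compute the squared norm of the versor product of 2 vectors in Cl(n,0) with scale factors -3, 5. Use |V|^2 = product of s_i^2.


Each vector v_i has |v_i|^2 = s_i^2
Squared scales: (-3)^2 = 9, 5^2 = 25
|V|^2 = 9 * 25
= 225


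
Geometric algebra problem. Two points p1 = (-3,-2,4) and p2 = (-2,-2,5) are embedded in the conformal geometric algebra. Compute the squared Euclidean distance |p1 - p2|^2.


p1 - p2 = (-1, 0, -1)
|p1 - p2|^2 = (-1)^2 + 0^2 + (-1)^2
= 1 + 0 + 1
= 2


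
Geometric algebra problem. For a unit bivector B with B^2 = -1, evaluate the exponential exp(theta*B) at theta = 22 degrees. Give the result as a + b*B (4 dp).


For a unit bivector B with B^2 = -1, the exponential series gives
e^(theta*B) = cos(theta) + sin(theta)*B (the GA analogue of Euler's formula).
theta = 22 degrees = 0.383972 rad
cos(22 deg) = 0.9272
sin(22 deg) = 0.3746
exp(theta*B) = 0.9272 + 0.3746*B


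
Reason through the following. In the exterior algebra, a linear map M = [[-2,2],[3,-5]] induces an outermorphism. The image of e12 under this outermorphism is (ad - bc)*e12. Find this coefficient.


The outermorphism of a linear map f sends e1^e2 to f(e1)^f(e2).
f(e1) = -2*e1 + 3*e2
f(e2) = 2*e1 - 5*e2
f(e1) ^ f(e2) = (-2*e1 + 3*e2) ^ (2*e1 - 5*e2)
= (-2)*(-5)*e12 + 3*2*e21
= (10 - 6)*e12
= 4*e12
Coefficient = 4


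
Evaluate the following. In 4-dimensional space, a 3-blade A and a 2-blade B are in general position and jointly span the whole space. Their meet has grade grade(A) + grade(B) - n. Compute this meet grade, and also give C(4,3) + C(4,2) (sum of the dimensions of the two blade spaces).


Meet grade = grade(A) + grade(B) - n
= 3 + 2 - 4 = 1
C(4,3) = 4
C(4,2) = 6
dim_A + dim_B = 4 + 6 = 10


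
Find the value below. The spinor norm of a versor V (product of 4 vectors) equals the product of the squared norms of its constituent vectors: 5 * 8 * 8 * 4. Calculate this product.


Spinor norm N(V) = |v1|^2 * |v2|^2 * ... * |v4|^2
= 5 * 8 * 8 * 4
Running product: 5, 40, 320, 1280
N(V) = 1280


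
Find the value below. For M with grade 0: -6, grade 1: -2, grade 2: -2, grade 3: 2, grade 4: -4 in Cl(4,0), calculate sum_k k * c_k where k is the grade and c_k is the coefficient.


Grade-weighted sum = sum of grade_k * coefficient_k
0*(-6) = 0
1*(-2) = -2
2*(-2) = -4
3*2 = 6
4*(-4) = -16
Total = 0 + (-2) + (-4) + 6 + (-16) = -16


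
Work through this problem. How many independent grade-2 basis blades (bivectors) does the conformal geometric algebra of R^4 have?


The conformal model of R^4 uses Cl(5,1) with m = 4 + 2 = 6 generators.
Number of grade-2 blades = C(m, 2) = C(6, 2)
= 6*5/2 = 15


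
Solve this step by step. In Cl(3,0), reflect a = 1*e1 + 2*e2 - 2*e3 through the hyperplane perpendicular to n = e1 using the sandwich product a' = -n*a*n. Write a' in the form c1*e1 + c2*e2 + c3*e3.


Reflection formula: a' = -n*a*n, with n = e1 (unit vector, n^2 = 1).
For reflection through hyperplane perp to e1:
The component along e1 flips sign, others stay.
a = (1, 2, -2)
a' = (-1, 2, -2)
a' = -1*e1 + 2*e2 - 2*e3


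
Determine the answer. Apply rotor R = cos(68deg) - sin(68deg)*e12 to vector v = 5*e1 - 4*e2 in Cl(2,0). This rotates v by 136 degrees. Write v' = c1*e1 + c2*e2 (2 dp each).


Rotor R = cos(68deg) - sin(68deg)*e12
Rotation angle theta = 2 * 68 = 136 degrees
v' = R*v*~R rotates v by theta.
cos(136deg) = -0.7193, sin(136deg) = 0.6947
v'_1 = 5*cos(136deg) - (-4)*sin(136deg)
= 5*(-0.7193) - (-4)*0.6947
= -0.82
v'_2 = 5*sin(136deg) + (-4)*cos(136deg)
= 5*0.6947 + (-4)*(-0.7193)
= 6.35
v' = -0.82*e1 + 6.35*e2


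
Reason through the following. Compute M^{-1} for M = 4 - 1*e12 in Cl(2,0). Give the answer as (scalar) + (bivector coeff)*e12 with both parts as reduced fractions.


M = 4 - 1*e12, where e12^2 = -1.
Since M commutes with its reverse ~M = a - b*e12, M * ~M = a^2 - b^2*e12^2 = a^2 + b^2.
So M^{-1} = ~M / (a^2 + b^2) = (a - b*e12)/(a^2 + b^2).
a^2 + b^2 = 16 + 1 = 17
Scalar part = 4/17 = 4/17
Bivector coeff = 1/17 = 1/17
M^{-1} = 4/17 + 1/17*e12


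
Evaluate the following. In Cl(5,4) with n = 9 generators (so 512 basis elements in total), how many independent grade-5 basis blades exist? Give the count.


Number of grade-k basis blades in Cl(p,q) with n = p + q is C(n, k).
n = 5 + 4 = 9
C(9, 5) = 9! / (5! * 4!)
= 362880 / (120 * 24)
= 126


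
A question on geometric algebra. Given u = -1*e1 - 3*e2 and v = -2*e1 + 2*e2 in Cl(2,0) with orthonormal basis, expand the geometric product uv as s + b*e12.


Expand: (-1*e1 - 3*e2)(-2*e1 + 2*e2)
= (-1)*(-2)*e1e1 + (-1)*2*e1e2 + (-3)*(-2)*e2e1 + (-3)*2*e2e2
Using e1^2 = e2^2 = 1, e2e1 = -e1e2:
Scalar part s = (-1)*(-2) + (-3)*2 = 2 + (-6) = -4
Bivector part b = (-1)*2 - (-3)*(-2) = -2 - 6 = -8
uv = -4 - 8*e12


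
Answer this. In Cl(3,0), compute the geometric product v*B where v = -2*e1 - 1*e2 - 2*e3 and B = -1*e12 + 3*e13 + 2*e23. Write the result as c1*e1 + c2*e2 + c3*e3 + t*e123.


vB has grade-1 (vector) and grade-3 (trivector) parts: vB = (v _| B) + (v ^ B).
Vector part <vB>_1:
  e1: -v2*b12 - v3*b13 = -(-1)*(-1) - (-2)*(3) = 5
  e2: v1*b12 - v3*b23 = (-2)*(-1) - (-2)*(2) = 6
  e3: v1*b13 + v2*b23 = (-2)*(3) + (-1)*(2) = -8
Trivector part <vB>_3:
  e123: v1*b23 - v2*b13 + v3*b12 = (-2)*(2) - (-1)*(3) + (-2)*(-1) = 1
vB = 5*e1 + 6*e2 - 8*e3 + 1*e123


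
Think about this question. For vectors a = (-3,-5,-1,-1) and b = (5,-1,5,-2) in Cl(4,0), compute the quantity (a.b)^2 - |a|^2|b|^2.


a . b = (-3)*5 + (-5)*(-1) + (-1)*5 + (-1)*(-2)
= -15 + 5 + (-5) + 2 = -13
|a|^2 = (-3)^2 + (-5)^2 + (-1)^2 + (-1)^2 = 36
|b|^2 = 5^2 + (-1)^2 + 5^2 + (-2)^2 = 55
(a.b)^2 = (-13)^2 = 169
|a|^2 * |b|^2 = 36 * 55 = 1980
Result = 169 - 1980 = -1811


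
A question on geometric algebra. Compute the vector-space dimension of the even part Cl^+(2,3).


Even subalgebra dimension = 2^(n-1)
n = 2 + 3 = 5
2^(5 - 1) = 2^4 = 16
Verification: sum of C(5,k) for even k = 1 + 10 + 5 = 16
Result = 16


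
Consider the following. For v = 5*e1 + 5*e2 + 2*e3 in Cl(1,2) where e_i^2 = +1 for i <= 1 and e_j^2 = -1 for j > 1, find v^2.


v^2 = sum of c_i^2 * e_i^2
Positive signature terms (e_i^2 = +1): 5^2 = 25
Negative signature terms (e_j^2 = -1): 5^2 + 2^2 = 29
v^2 = 25 - 29 = -4


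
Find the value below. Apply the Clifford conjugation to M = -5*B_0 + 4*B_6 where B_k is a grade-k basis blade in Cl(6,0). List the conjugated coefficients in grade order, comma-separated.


Clifford conjugate sign for grade k: (-1)^(k(k+1)/2)
Grade 0: (-1)^(0*1/2) = (-1)^0 = 1, coeff -5 -> -5
Grade 6: (-1)^(6*7/2) = (-1)^21 = -1, coeff 4 -> -4
Conjugated coefficients: -5, -4


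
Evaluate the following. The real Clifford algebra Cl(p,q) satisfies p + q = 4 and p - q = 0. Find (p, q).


We need p + q = 4 and p - q = 0.
Adding: 2p = 4 + 0 = 4, so p = 2.
Then q = 4 - 2 = 2.
(p, q) = (2, 2)


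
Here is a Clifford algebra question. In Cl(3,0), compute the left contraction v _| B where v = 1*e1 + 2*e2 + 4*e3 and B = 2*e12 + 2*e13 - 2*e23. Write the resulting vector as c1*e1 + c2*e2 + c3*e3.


Left contraction v _| B = <vB>_1 (grade-1 part of the geometric product vB).
Using e1_|e12 = e2, e2_|e12 = -e1, e1_|e13 = e3, e3_|e13 = -e1, e2_|e23 = e3, e3_|e23 = -e2:
e1 coeff: -v2*b12 - v3*b13 = -(2)*(2) - (4)*(2) = -12
e2 coeff: v1*b12 - v3*b23 = (1)*(2) - (4)*(-2) = 10
e3 coeff: v1*b13 + v2*b23 = (1)*(2) + (2)*(-2) = -2
v _| B = -12*e1 + 10*e2 - 2*e3


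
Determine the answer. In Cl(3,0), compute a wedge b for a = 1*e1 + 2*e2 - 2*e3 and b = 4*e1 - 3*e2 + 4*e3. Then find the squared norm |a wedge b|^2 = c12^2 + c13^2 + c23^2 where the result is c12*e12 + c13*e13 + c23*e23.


a wedge b = (a1*b2 - a2*b1)*e12 + (a1*b3 - a3*b1)*e13 + (a2*b3 - a3*b2)*e23
e12 coeff: 1*(-3) - 2*4 = -3 - 8 = -11
e13 coeff: 1*4 - (-2)*4 = 4 - (-8) = 12
e23 coeff: 2*4 - (-2)*(-3) = 8 - 6 = 2
|a wedge b|^2 = (-11)^2 + 12^2 + 2^2
= 121 + 144 + 4
= 269


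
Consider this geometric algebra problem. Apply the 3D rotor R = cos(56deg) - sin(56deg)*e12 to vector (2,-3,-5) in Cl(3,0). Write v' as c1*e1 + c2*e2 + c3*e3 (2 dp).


Rotor R = cos(56deg) - sin(56deg)*e12
Rotation angle theta = 2 * 56 = 112 degrees in the e12 plane (e1 -> e2).
The component perpendicular to the plane (e3) is invariant: v'_3 = v3 = -5.00
cos(112deg) = -0.3746, sin(112deg) = 0.9272
v'_1 = v1*cos(theta) - v2*sin(theta) = 2*(-0.3746) - (-3)*0.9272 = 2.03
v'_2 = v1*sin(theta) + v2*cos(theta) = 2*0.9272 + (-3)*(-0.3746) = 2.98
v' = 2.03*e1 + 2.98*e2 - 5.00*e3


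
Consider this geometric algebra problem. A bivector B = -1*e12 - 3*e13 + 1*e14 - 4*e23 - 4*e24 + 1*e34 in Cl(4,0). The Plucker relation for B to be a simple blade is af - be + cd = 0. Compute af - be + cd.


Plucker relation: af - be + cd
a*f = (-1)*1 = -1
b*e = (-3)*(-4) = 12
c*d = 1*(-4) = -4
af - be + cd = -1 - 12 + (-4)
= -17


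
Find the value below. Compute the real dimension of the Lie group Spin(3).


Spin(n) double-covers SO(n); both have Lie algebra so(n) of dimension n(n-1)/2.
n = 3
n(n-1) = 3 * 2 = 6
dim Spin(3) = 6/2 = 3


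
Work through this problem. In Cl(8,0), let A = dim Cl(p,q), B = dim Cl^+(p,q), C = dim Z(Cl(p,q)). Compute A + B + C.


n = 8 + 0 = 8
Total dim = 2^8 = 256
Even subalgebra dim = 2^7 = 128
n is even, so center dim = 1
Sum = 256 + 128 + 1 = 385


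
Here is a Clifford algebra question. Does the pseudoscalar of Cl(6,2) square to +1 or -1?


The pseudoscalar I = e1...e_n (product of all n generators) of Cl(p,q) satisfies I^2 = (-1)^(q + n(n-1)/2).
p = 6, q = 2, n = p + q = 8
n(n-1)/2 = 8 * 7 / 2 = 28
Exponent = q + n(n-1)/2 = 2 + 28 = 30
I^2 = (-1)^30 = +1


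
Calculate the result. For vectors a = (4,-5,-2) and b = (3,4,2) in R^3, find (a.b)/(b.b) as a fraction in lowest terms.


Projection coefficient = (a . b) / (b . b)
a . b = 4*3 + (-5)*4 + (-2)*2
= 12 + (-20) + (-4) = -12
b . b = 3^2 + 4^2 + 2^2
= 9 + 16 + 4 = 29
Coefficient = -12/29
In lowest terms: -12/29


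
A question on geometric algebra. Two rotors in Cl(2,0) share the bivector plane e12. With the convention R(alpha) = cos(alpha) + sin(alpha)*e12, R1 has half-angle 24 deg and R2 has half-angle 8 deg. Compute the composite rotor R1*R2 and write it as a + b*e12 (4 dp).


Same-plane rotors commute and their half-angles add:
R1*R2 = cos(a1 + a2) + sin(a1 + a2)*e12.
a1 + a2 = 24 + 8 = 32 deg
cos(32 deg) = 0.8480
sin(32 deg) = 0.5299
R1*R2 = 0.8480 + 0.5299*e12


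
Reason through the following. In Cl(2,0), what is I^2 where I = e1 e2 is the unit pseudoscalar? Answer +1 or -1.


The pseudoscalar I = e1...e_n (product of all n generators) of Cl(p,q) satisfies I^2 = (-1)^(q + n(n-1)/2).
p = 2, q = 0, n = p + q = 2
n(n-1)/2 = 2 * 1 / 2 = 1
Exponent = q + n(n-1)/2 = 0 + 1 = 1
I^2 = (-1)^1 = -1


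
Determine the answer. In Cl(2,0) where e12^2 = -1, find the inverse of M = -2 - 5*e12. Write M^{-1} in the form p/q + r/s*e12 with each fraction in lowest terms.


M = -2 - 5*e12, where e12^2 = -1.
Since M commutes with its reverse ~M = a - b*e12, M * ~M = a^2 - b^2*e12^2 = a^2 + b^2.
So M^{-1} = ~M / (a^2 + b^2) = (a - b*e12)/(a^2 + b^2).
a^2 + b^2 = 4 + 25 = 29
Scalar part = -2/29 = -2/29
Bivector coeff = 5/29 = 5/29
M^{-1} = -2/29 + 5/29*e12


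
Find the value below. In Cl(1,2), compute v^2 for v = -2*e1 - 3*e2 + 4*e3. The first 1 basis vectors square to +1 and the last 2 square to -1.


v^2 = sum of c_i^2 * e_i^2
Positive signature terms (e_i^2 = +1): (-2)^2 = 4
Negative signature terms (e_j^2 = -1): (-3)^2 + 4^2 = 25
v^2 = 4 - 25 = -21


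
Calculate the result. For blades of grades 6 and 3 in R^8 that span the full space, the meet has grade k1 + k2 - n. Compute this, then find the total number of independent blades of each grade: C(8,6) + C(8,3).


Meet grade = grade(A) + grade(B) - n
= 6 + 3 - 8 = 1
C(8,6) = 28
C(8,3) = 56
dim_A + dim_B = 28 + 56 = 84


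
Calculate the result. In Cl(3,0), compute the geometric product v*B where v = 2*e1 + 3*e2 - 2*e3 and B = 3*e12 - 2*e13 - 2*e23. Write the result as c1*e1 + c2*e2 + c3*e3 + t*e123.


vB has grade-1 (vector) and grade-3 (trivector) parts: vB = (v _| B) + (v ^ B).
Vector part <vB>_1:
  e1: -v2*b12 - v3*b13 = -(3)*(3) - (-2)*(-2) = -13
  e2: v1*b12 - v3*b23 = (2)*(3) - (-2)*(-2) = 2
  e3: v1*b13 + v2*b23 = (2)*(-2) + (3)*(-2) = -10
Trivector part <vB>_3:
  e123: v1*b23 - v2*b13 + v3*b12 = (2)*(-2) - (3)*(-2) + (-2)*(3) = -4
vB = -13*e1 + 2*e2 - 10*e3 - 4*e123


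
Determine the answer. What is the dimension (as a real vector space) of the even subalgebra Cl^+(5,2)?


Even subalgebra dimension = 2^(n-1)
n = 5 + 2 = 7
2^(7 - 1) = 2^6 = 64
Verification: sum of C(7,k) for even k = 1 + 21 + 35 + 7 = 64
Result = 64


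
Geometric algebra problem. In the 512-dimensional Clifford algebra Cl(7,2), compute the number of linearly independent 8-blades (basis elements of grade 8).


Number of grade-k basis blades in Cl(p,q) with n = p + q is C(n, k).
n = 7 + 2 = 9
C(9, 8) = 9! / (8! * 1!)
= 362880 / (40320 * 1)
= 9


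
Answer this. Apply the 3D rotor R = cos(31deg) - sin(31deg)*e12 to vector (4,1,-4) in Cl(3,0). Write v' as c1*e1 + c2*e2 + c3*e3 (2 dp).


Rotor R = cos(31deg) - sin(31deg)*e12
Rotation angle theta = 2 * 31 = 62 degrees in the e12 plane (e1 -> e2).
The component perpendicular to the plane (e3) is invariant: v'_3 = v3 = -4.00
cos(62deg) = 0.4695, sin(62deg) = 0.8829
v'_1 = v1*cos(theta) - v2*sin(theta) = 4*0.4695 - 1*0.8829 = 0.99
v'_2 = v1*sin(theta) + v2*cos(theta) = 4*0.8829 + 1*0.4695 = 4.00
v' = 0.99*e1 + 4.00*e2 - 4.00*e3


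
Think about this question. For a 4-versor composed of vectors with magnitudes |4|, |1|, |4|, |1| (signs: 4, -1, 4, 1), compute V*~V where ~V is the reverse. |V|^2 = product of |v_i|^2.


Each vector v_i has |v_i|^2 = s_i^2
Squared scales: 4^2 = 16, (-1)^2 = 1, 4^2 = 16, 1^2 = 1
|V|^2 = 16 * 1 * 16 * 1
= 256


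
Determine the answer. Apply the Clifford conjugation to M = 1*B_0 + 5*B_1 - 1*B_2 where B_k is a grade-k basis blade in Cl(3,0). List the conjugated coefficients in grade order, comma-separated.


Clifford conjugate sign for grade k: (-1)^(k(k+1)/2)
Grade 0: (-1)^(0*1/2) = (-1)^0 = 1, coeff 1 -> 1
Grade 1: (-1)^(1*2/2) = (-1)^1 = -1, coeff 5 -> -5
Grade 2: (-1)^(2*3/2) = (-1)^3 = -1, coeff -1 -> 1
Conjugated coefficients: 1, -5, 1


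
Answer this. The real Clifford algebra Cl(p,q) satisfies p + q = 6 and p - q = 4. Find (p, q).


We need p + q = 6 and p - q = 4.
Adding: 2p = 6 + 4 = 10, so p = 5.
Then q = 6 - 5 = 1.
(p, q) = (5, 1)


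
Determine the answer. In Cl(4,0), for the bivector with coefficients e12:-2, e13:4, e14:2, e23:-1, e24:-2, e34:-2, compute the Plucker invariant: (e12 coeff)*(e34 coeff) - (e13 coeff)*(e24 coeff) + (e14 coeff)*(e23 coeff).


Plucker relation: af - be + cd
a*f = (-2)*(-2) = 4
b*e = 4*(-2) = -8
c*d = 2*(-1) = -2
af - be + cd = 4 - (-8) + (-2)
= 10


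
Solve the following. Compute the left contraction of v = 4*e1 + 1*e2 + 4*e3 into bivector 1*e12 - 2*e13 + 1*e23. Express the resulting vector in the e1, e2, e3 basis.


Left contraction v _| B = <vB>_1 (grade-1 part of the geometric product vB).
Using e1_|e12 = e2, e2_|e12 = -e1, e1_|e13 = e3, e3_|e13 = -e1, e2_|e23 = e3, e3_|e23 = -e2:
e1 coeff: -v2*b12 - v3*b13 = -(1)*(1) - (4)*(-2) = 7
e2 coeff: v1*b12 - v3*b23 = (4)*(1) - (4)*(1) = 0
e3 coeff: v1*b13 + v2*b23 = (4)*(-2) + (1)*(1) = -7
v _| B = 7*e1 + 0*e2 - 7*e3


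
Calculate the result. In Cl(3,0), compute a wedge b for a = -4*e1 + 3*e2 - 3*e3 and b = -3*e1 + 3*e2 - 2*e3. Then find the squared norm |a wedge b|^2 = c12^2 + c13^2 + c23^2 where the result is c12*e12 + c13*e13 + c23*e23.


a wedge b = (a1*b2 - a2*b1)*e12 + (a1*b3 - a3*b1)*e13 + (a2*b3 - a3*b2)*e23
e12 coeff: (-4)*3 - 3*(-3) = -12 - (-9) = -3
e13 coeff: (-4)*(-2) - (-3)*(-3) = 8 - 9 = -1
e23 coeff: 3*(-2) - (-3)*3 = -6 - (-9) = 3
|a wedge b|^2 = (-3)^2 + (-1)^2 + 3^2
= 9 + 1 + 9
= 19


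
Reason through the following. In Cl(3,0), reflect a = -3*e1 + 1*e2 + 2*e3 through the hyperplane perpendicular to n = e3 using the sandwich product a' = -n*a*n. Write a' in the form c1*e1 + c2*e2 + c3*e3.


Reflection formula: a' = -n*a*n, with n = e3 (unit vector, n^2 = 1).
For reflection through hyperplane perp to e3:
The component along e3 flips sign, others stay.
a = (-3, 1, 2)
a' = (-3, 1, -2)
a' = -3*e1 + 1*e2 - 2*e3


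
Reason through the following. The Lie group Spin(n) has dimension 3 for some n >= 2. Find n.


dim Spin(n) = dim so(n) = n(n-1)/2.
Solve n(n-1)/2 = 3, i.e. n^2 - n - 6 = 0.
Discriminant = 1 + 8*3 = 25
n = (1 + sqrt(25))/2 = (1 + 5)/2 = 3


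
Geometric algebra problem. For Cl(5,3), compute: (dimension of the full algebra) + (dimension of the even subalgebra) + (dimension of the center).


n = 5 + 3 = 8
Total dim = 2^8 = 256
Even subalgebra dim = 2^7 = 128
n is even, so center dim = 1
Sum = 256 + 128 + 1 = 385


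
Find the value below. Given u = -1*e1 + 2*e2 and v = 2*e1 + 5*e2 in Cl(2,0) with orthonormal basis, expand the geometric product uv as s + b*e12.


Expand: (-1*e1 + 2*e2)(2*e1 + 5*e2)
= (-1)*2*e1e1 + (-1)*5*e1e2 + 2*2*e2e1 + 2*5*e2e2
Using e1^2 = e2^2 = 1, e2e1 = -e1e2:
Scalar part s = (-1)*2 + 2*5 = -2 + 10 = 8
Bivector part b = (-1)*5 - 2*2 = -5 - 4 = -9
uv = 8 - 9*e12


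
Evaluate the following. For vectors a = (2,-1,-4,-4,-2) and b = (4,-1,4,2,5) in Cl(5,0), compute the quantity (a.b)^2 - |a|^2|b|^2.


a . b = 2*4 + (-1)*(-1) + (-4)*4 + (-4)*2 + (-2)*5
= 8 + 1 + (-16) + (-8) + (-10) = -25
|a|^2 = 2^2 + (-1)^2 + (-4)^2 + (-4)^2 + (-2)^2 = 41
|b|^2 = 4^2 + (-1)^2 + 4^2 + 2^2 + 5^2 = 62
(a.b)^2 = (-25)^2 = 625
|a|^2 * |b|^2 = 41 * 62 = 2542
Result = 625 - 2542 = -1917


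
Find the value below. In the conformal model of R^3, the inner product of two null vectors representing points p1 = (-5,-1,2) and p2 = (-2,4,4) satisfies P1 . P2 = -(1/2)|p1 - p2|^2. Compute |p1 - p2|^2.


p1 - p2 = (-3, -5, -2)
|p1 - p2|^2 = (-3)^2 + (-5)^2 + (-2)^2
= 9 + 25 + 4
= 38


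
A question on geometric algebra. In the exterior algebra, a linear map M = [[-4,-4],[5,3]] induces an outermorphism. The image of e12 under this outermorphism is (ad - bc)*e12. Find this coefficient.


The outermorphism of a linear map f sends e1^e2 to f(e1)^f(e2).
f(e1) = -4*e1 + 5*e2
f(e2) = -4*e1 + 3*e2
f(e1) ^ f(e2) = (-4*e1 + 5*e2) ^ (-4*e1 + 3*e2)
= (-4)*3*e12 + 5*(-4)*e21
= (-12 - (-20))*e12
= 8*e12
Coefficient = 8


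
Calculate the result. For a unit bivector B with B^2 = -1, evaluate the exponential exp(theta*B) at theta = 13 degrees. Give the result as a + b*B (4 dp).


For a unit bivector B with B^2 = -1, the exponential series gives
e^(theta*B) = cos(theta) + sin(theta)*B (the GA analogue of Euler's formula).
theta = 13 degrees = 0.226893 rad
cos(13 deg) = 0.9744
sin(13 deg) = 0.2250
exp(theta*B) = 0.9744 + 0.2250*B


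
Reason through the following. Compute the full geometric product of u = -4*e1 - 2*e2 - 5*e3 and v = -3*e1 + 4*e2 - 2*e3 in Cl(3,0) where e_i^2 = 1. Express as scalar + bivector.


In Cl(3,0): e_i^2 = 1, e_ie_j = -e_je_i for i != j.
Scalar part = u . v = (-4)*(-3) + (-2)*4 + (-5)*(-2)
= 12 + (-8) + 10 = 14
e12 coeff = (-4)*4 - (-2)*(-3) = -16 - 6 = -22
e13 coeff = (-4)*(-2) - (-5)*(-3) = 8 - 15 = -7
e23 coeff = (-2)*(-2) - (-5)*4 = 4 - (-20) = 24
uv = 14 - 22*e12 - 7*e13 + 24*e23


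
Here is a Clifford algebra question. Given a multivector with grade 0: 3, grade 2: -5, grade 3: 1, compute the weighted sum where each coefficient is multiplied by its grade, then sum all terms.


Grade-weighted sum = sum of grade_k * coefficient_k
0*3 = 0
2*(-5) = -10
3*1 = 3
Total = 0 + (-10) + 3 = -7


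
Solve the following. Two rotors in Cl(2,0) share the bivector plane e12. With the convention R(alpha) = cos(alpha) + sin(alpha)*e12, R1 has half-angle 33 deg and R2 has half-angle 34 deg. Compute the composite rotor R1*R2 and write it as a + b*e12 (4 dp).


Same-plane rotors commute and their half-angles add:
R1*R2 = cos(a1 + a2) + sin(a1 + a2)*e12.
a1 + a2 = 33 + 34 = 67 deg
cos(67 deg) = 0.3907
sin(67 deg) = 0.9205
R1*R2 = 0.3907 + 0.9205*e12


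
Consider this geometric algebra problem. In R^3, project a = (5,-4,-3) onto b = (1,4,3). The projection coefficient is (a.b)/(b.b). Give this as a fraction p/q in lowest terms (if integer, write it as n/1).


Projection coefficient = (a . b) / (b . b)
a . b = 5*1 + (-4)*4 + (-3)*3
= 5 + (-16) + (-9) = -20
b . b = 1^2 + 4^2 + 3^2
= 1 + 16 + 9 = 26
Coefficient = -20/26
In lowest terms: -10/13


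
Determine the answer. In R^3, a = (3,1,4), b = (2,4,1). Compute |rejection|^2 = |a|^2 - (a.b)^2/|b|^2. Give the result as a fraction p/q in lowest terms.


|a|^2 = 3^2 + 1^2 + 4^2 = 26
|b|^2 = 2^2 + 4^2 + 1^2 = 21
a . b = 3*2 + 1*4 + 4*1 = 14
(a.b)^2 = 14^2 = 196
|rej|^2 = 26 - 196/21
= (546 - 196)/21
= 350/21
In lowest terms: 50/3


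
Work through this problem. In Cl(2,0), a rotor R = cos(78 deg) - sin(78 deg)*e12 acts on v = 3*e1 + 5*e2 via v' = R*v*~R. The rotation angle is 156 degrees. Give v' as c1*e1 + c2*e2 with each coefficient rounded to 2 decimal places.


Rotor R = cos(78deg) - sin(78deg)*e12
Rotation angle theta = 2 * 78 = 156 degrees
v' = R*v*~R rotates v by theta.
cos(156deg) = -0.9135, sin(156deg) = 0.4067
v'_1 = 3*cos(156deg) - 5*sin(156deg)
= 3*(-0.9135) - 5*0.4067
= -4.77
v'_2 = 3*sin(156deg) + 5*cos(156deg)
= 3*0.4067 + 5*(-0.9135)
= -3.35
v' = -4.77*e1 - 3.35*e2


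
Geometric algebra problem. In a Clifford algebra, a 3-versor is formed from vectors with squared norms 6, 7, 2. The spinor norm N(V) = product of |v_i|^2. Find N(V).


Spinor norm N(V) = |v1|^2 * |v2|^2 * ... * |v3|^2
= 6 * 7 * 2
Running product: 6, 42, 84
N(V) = 84


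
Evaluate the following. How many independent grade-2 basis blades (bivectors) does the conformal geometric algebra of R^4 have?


The conformal model of R^4 uses Cl(5,1) with m = 4 + 2 = 6 generators.
Number of grade-2 blades = C(m, 2) = C(6, 2)
= 6*5/2 = 15


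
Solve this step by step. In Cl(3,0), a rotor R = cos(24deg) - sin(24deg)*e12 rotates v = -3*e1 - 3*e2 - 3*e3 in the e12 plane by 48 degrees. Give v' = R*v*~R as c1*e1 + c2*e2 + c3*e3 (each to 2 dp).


Rotor R = cos(24deg) - sin(24deg)*e12
Rotation angle theta = 2 * 24 = 48 degrees in the e12 plane (e1 -> e2).
The component perpendicular to the plane (e3) is invariant: v'_3 = v3 = -3.00
cos(48deg) = 0.6691, sin(48deg) = 0.7431
v'_1 = v1*cos(theta) - v2*sin(theta) = -3*0.6691 - (-3)*0.7431 = 0.22
v'_2 = v1*sin(theta) + v2*cos(theta) = -3*0.7431 + (-3)*0.6691 = -4.24
v' = 0.22*e1 - 4.24*e2 - 3.00*e3


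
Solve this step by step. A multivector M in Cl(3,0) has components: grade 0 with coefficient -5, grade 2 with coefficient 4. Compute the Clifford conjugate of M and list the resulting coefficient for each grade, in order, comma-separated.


Clifford conjugate sign for grade k: (-1)^(k(k+1)/2)
Grade 0: (-1)^(0*1/2) = (-1)^0 = 1, coeff -5 -> -5
Grade 2: (-1)^(2*3/2) = (-1)^3 = -1, coeff 4 -> -4
Conjugated coefficients: -5, -4


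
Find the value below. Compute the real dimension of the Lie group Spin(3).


Spin(n) double-covers SO(n); both have Lie algebra so(n) of dimension n(n-1)/2.
n = 3
n(n-1) = 3 * 2 = 6
dim Spin(3) = 6/2 = 3


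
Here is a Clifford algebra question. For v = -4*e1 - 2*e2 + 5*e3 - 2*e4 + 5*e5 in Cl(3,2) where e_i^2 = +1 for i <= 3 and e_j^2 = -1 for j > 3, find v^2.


v^2 = sum of c_i^2 * e_i^2
Positive signature terms (e_i^2 = +1): (-4)^2 + (-2)^2 + 5^2 = 45
Negative signature terms (e_j^2 = -1): (-2)^2 + 5^2 = 29
v^2 = 45 - 29 = 16


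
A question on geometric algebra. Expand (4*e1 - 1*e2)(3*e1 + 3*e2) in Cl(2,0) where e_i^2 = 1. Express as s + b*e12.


Expand: (4*e1 - 1*e2)(3*e1 + 3*e2)
= 4*3*e1e1 + 4*3*e1e2 + (-1)*3*e2e1 + (-1)*3*e2e2
Using e1^2 = e2^2 = 1, e2e1 = -e1e2:
Scalar part s = 4*3 + (-1)*3 = 12 + (-3) = 9
Bivector part b = 4*3 - (-1)*3 = 12 - (-3) = 15
uv = 9 + 15*e12


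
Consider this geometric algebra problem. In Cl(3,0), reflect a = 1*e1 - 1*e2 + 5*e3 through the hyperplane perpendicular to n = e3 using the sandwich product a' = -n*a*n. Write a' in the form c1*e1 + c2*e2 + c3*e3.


Reflection formula: a' = -n*a*n, with n = e3 (unit vector, n^2 = 1).
For reflection through hyperplane perp to e3:
The component along e3 flips sign, others stay.
a = (1, -1, 5)
a' = (1, -1, -5)
a' = 1*e1 - 1*e2 - 5*e3


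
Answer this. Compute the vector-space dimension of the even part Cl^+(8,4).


Even subalgebra dimension = 2^(n-1)
n = 8 + 4 = 12
2^(12 - 1) = 2^11 = 2048
Verification: sum of C(12,k) for even k = 1 + 66 + 495 + 924 + 495 + 66 + 1 = 2048
Result = 2048


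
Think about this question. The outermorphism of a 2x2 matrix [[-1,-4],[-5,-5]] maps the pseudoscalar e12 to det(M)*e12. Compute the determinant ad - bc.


The outermorphism of a linear map f sends e1^e2 to f(e1)^f(e2).
f(e1) = -1*e1 - 5*e2
f(e2) = -4*e1 - 5*e2
f(e1) ^ f(e2) = (-1*e1 - 5*e2) ^ (-4*e1 - 5*e2)
= (-1)*(-5)*e12 + (-5)*(-4)*e21
= (5 - 20)*e12
= -15*e12
Coefficient = -15


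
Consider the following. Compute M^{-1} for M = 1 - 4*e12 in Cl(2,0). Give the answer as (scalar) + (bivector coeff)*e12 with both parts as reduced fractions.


M = 1 - 4*e12, where e12^2 = -1.
Since M commutes with its reverse ~M = a - b*e12, M * ~M = a^2 - b^2*e12^2 = a^2 + b^2.
So M^{-1} = ~M / (a^2 + b^2) = (a - b*e12)/(a^2 + b^2).
a^2 + b^2 = 1 + 16 = 17
Scalar part = 1/17 = 1/17
Bivector coeff = 4/17 = 4/17
M^{-1} = 1/17 + 4/17*e12
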